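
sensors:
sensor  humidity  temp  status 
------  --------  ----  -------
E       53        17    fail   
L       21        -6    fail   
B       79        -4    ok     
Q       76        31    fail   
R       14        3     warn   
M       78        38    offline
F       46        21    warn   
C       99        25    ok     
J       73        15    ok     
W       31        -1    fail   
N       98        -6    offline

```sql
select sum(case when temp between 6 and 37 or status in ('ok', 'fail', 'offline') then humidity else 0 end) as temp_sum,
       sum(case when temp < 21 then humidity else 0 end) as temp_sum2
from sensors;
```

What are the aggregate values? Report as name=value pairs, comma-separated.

[temp_sum: temp between 6 and 37 or status in ('ok', 'fail', 'offline')]
sensor=E: ✓ → 53
sensor=L: ✓ → 21
sensor=B: ✓ → 79
sensor=Q: ✓ → 76
sensor=R: ✗
sensor=M: ✓ → 78
sensor=F: ✓ → 46
sensor=C: ✓ → 99
sensor=J: ✓ → 73
sensor=W: ✓ → 31
sensor=N: ✓ → 98
temp_sum = 53 + 21 + 79 + 76 + 78 + 46 + 99 + 73 + 31 + 98 = 654
—
[temp_sum2: temp < 21]
sensor=E: ✓ → 53
sensor=L: ✓ → 21
sensor=B: ✓ → 79
sensor=Q: ✗
sensor=R: ✓ → 14
sensor=M: ✗
sensor=F: ✗
sensor=C: ✗
sensor=J: ✓ → 73
sensor=W: ✓ → 31
sensor=N: ✓ → 98
temp_sum2 = 53 + 21 + 79 + 14 + 73 + 31 + 98 = 369

temp_sum=654, temp_sum2=369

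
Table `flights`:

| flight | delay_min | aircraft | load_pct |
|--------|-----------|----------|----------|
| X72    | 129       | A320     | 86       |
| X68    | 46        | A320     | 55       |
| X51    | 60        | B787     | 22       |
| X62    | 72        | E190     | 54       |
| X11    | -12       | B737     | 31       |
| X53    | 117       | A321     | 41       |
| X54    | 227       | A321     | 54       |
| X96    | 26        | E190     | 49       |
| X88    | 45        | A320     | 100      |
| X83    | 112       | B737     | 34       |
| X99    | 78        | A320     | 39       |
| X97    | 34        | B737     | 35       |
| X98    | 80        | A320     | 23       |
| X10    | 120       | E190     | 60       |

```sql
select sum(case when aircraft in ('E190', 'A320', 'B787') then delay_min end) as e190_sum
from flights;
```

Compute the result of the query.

656

flight=X72: ✓ → 129
flight=X68: ✓ → 46
flight=X51: ✓ → 60
flight=X62: ✓ → 72
flight=X11: ✗
flight=X53: ✗
flight=X54: ✗
flight=X96: ✓ → 26
flight=X88: ✓ → 45
flight=X83: ✗
flight=X99: ✓ → 78
flight=X97: ✗
flight=X98: ✓ → 80
flight=X10: ✓ → 120
e190_sum = 129 + 46 + 60 + 72 + 26 + 45 + 78 + 80 + 120 = 656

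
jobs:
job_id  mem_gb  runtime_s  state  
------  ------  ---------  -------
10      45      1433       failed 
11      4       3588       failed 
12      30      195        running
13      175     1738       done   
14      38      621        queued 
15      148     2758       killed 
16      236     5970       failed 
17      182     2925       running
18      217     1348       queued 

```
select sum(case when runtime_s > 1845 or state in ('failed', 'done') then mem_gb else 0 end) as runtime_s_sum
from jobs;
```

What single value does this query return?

job_id=10: ✓ → 45
job_id=11: ✓ → 4
job_id=12: ✗
job_id=13: ✓ → 175
job_id=14: ✗
job_id=15: ✓ → 148
job_id=16: ✓ → 236
job_id=17: ✓ → 182
job_id=18: ✗
runtime_s_sum = 45 + 4 + 175 + 148 + 236 + 182 = 790

790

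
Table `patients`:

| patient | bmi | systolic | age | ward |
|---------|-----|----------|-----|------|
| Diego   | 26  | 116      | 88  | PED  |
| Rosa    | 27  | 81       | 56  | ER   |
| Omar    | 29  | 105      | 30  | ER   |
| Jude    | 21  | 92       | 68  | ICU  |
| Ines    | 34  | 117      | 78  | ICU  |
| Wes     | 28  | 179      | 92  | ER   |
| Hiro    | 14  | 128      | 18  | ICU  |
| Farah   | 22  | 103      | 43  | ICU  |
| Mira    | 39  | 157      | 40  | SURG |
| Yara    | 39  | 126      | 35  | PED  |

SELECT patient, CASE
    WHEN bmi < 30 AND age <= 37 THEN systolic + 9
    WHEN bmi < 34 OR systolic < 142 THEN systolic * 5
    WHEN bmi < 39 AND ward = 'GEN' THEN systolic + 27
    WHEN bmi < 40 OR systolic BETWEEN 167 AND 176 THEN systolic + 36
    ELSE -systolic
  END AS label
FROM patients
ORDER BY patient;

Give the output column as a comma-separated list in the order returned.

patient=Diego: bmi < 34 OR systolic < 142 → 580
patient=Farah: bmi < 34 OR systolic < 142 → 515
patient=Hiro: bmi < 30 AND age <= 37 → 137
patient=Ines: bmi < 34 OR systolic < 142 → 585
patient=Jude: bmi < 34 OR systolic < 142 → 460
patient=Mira: bmi < 40 OR systolic BETWEEN 167 AND 176 → 193
patient=Omar: bmi < 30 AND age <= 37 → 114
patient=Rosa: bmi < 34 OR systolic < 142 → 405
patient=Wes: bmi < 34 OR systolic < 142 → 895
patient=Yara: bmi < 34 OR systolic < 142 → 630

580, 515, 137, 585, 460, 193, 114, 405, 895, 630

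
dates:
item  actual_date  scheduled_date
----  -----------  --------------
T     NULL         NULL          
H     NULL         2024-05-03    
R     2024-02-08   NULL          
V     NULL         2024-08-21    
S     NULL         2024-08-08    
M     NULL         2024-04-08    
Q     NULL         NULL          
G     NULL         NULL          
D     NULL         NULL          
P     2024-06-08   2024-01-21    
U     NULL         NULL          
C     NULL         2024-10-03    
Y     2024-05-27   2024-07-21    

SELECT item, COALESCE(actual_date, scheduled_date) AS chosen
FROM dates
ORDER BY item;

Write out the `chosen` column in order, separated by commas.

item=C: actual_date=NULL, scheduled_date=2024-10-03 → 2024-10-03
item=D: actual_date=NULL, scheduled_date=NULL (all NULL) → NULL
item=G: actual_date=NULL, scheduled_date=NULL (all NULL) → NULL
item=H: actual_date=NULL, scheduled_date=2024-05-03 → 2024-05-03
item=M: actual_date=NULL, scheduled_date=2024-04-08 → 2024-04-08
item=P: actual_date=2024-06-08 → 2024-06-08
item=Q: actual_date=NULL, scheduled_date=NULL (all NULL) → NULL
item=R: actual_date=2024-02-08 → 2024-02-08
item=S: actual_date=NULL, scheduled_date=2024-08-08 → 2024-08-08
item=T: actual_date=NULL, scheduled_date=NULL (all NULL) → NULL
item=U: actual_date=NULL, scheduled_date=NULL (all NULL) → NULL
item=V: actual_date=NULL, scheduled_date=2024-08-21 → 2024-08-21
item=Y: actual_date=2024-05-27 → 2024-05-27

2024-10-03, NULL, NULL, 2024-05-03, 2024-04-08, 2024-06-08, NULL, 2024-02-08, 2024-08-08, NULL, NULL, 2024-08-21, 2024-05-27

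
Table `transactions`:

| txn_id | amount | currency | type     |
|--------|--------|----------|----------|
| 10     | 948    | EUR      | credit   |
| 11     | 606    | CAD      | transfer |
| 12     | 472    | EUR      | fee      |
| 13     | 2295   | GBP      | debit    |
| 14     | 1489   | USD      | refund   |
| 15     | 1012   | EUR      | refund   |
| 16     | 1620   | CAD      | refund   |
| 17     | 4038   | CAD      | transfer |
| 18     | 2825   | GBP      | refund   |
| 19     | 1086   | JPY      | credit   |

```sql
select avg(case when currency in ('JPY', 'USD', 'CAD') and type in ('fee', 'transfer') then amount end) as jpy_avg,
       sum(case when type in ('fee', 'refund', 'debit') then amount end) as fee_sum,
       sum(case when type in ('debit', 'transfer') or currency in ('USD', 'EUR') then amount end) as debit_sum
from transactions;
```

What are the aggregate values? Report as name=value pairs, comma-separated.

jpy_avg=2322, fee_sum=9713, debit_sum=10860

[jpy_avg: currency in ('JPY', 'USD', 'CAD') and type in ('fee', 'transfer')]
txn_id=10: ✗
txn_id=11: ✓ → 606
txn_id=12: ✗
txn_id=13: ✗
txn_id=14: ✗
txn_id=15: ✗
txn_id=16: ✗
txn_id=17: ✓ → 4038
txn_id=18: ✗
txn_id=19: ✗
jpy_avg = (606 + 4038) / 2 = 2322
—
[fee_sum: type in ('fee', 'refund', 'debit')]
txn_id=10: ✗
txn_id=11: ✗
txn_id=12: ✓ → 472
txn_id=13: ✓ → 2295
txn_id=14: ✓ → 1489
txn_id=15: ✓ → 1012
txn_id=16: ✓ → 1620
txn_id=17: ✗
txn_id=18: ✓ → 2825
txn_id=19: ✗
fee_sum = 472 + 2295 + 1489 + 1012 + 1620 + 2825 = 9713
—
[debit_sum: type in ('debit', 'transfer') or currency in ('USD', 'EUR')]
txn_id=10: ✓ → 948
txn_id=11: ✓ → 606
txn_id=12: ✓ → 472
txn_id=13: ✓ → 2295
txn_id=14: ✓ → 1489
txn_id=15: ✓ → 1012
txn_id=16: ✗
txn_id=17: ✓ → 4038
txn_id=18: ✗
txn_id=19: ✗
debit_sum = 948 + 606 + 472 + 2295 + 1489 + 1012 + 4038 = 10860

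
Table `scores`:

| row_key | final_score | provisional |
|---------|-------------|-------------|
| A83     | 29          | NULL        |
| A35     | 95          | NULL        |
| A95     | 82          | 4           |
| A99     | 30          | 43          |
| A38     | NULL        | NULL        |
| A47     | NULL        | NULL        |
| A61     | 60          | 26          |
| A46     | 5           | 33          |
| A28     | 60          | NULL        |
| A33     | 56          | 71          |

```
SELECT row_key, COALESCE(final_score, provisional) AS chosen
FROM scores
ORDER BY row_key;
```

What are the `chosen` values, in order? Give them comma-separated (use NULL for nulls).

row_key=A28: final_score=60 → 60
row_key=A33: final_score=56 → 56
row_key=A35: final_score=95 → 95
row_key=A38: final_score=NULL, provisional=NULL (all NULL) → NULL
row_key=A46: final_score=5 → 5
row_key=A47: final_score=NULL, provisional=NULL (all NULL) → NULL
row_key=A61: final_score=60 → 60
row_key=A83: final_score=29 → 29
row_key=A95: final_score=82 → 82
row_key=A99: final_score=30 → 30

60, 56, 95, NULL, 5, NULL, 60, 29, 82, 30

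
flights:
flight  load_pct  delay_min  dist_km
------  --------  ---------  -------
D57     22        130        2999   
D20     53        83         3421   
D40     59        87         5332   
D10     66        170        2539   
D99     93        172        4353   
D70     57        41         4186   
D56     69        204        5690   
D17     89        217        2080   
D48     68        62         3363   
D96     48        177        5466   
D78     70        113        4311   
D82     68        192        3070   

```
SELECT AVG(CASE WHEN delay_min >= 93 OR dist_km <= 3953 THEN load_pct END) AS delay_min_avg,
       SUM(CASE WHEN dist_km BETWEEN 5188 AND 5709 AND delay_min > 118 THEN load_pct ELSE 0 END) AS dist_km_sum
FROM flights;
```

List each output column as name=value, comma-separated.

delay_min_avg=64.6, dist_km_sum=117

[delay_min_avg: delay_min >= 93 OR dist_km <= 3953]
flight=D57: ✓ → 22
flight=D20: ✓ → 53
flight=D40: ✗
flight=D10: ✓ → 66
flight=D99: ✓ → 93
flight=D70: ✗
flight=D56: ✓ → 69
flight=D17: ✓ → 89
flight=D48: ✓ → 68
flight=D96: ✓ → 48
flight=D78: ✓ → 70
flight=D82: ✓ → 68
delay_min_avg = (22 + 53 + 66 + 93 + 69 + 89 + 68 + 48 + 70 + 68) / 10 = 64.6
—
[dist_km_sum: dist_km BETWEEN 5188 AND 5709 AND delay_min > 118]
flight=D57: ✗
flight=D20: ✗
flight=D40: ✗
flight=D10: ✗
flight=D99: ✗
flight=D70: ✗
flight=D56: ✓ → 69
flight=D17: ✗
flight=D48: ✗
flight=D96: ✓ → 48
flight=D78: ✗
flight=D82: ✗
dist_km_sum = 69 + 48 = 117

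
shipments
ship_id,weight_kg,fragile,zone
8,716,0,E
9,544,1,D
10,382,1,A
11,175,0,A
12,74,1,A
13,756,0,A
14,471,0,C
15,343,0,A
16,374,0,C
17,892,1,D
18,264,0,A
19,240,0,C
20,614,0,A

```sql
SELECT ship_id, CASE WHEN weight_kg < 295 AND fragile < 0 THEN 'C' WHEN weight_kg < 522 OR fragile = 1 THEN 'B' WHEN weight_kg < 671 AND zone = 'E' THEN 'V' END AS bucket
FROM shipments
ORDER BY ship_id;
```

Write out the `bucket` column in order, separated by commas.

NULL, B, B, B, B, NULL, B, B, B, B, B, B, NULL

ship_id=8: (no match → NULL) → NULL
ship_id=9: weight_kg < 522 OR fragile = 1 → B
ship_id=10: weight_kg < 522 OR fragile = 1 → B
ship_id=11: weight_kg < 522 OR fragile = 1 → B
ship_id=12: weight_kg < 522 OR fragile = 1 → B
ship_id=13: (no match → NULL) → NULL
ship_id=14: weight_kg < 522 OR fragile = 1 → B
ship_id=15: weight_kg < 522 OR fragile = 1 → B
ship_id=16: weight_kg < 522 OR fragile = 1 → B
ship_id=17: weight_kg < 522 OR fragile = 1 → B
ship_id=18: weight_kg < 522 OR fragile = 1 → B
ship_id=19: weight_kg < 522 OR fragile = 1 → B
ship_id=20: (no match → NULL) → NULL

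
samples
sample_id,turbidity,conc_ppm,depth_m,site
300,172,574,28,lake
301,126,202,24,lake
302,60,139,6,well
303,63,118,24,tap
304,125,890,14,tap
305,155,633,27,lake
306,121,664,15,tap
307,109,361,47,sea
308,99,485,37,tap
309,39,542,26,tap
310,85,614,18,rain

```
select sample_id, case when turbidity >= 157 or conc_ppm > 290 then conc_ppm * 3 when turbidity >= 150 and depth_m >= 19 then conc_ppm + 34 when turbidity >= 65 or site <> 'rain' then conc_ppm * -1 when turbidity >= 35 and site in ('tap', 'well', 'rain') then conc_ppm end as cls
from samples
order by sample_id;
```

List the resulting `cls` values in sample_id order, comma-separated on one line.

sample_id=300: turbidity >= 157 or conc_ppm > 290 → 1722
sample_id=301: turbidity >= 65 or site <> 'rain' → -202
sample_id=302: turbidity >= 65 or site <> 'rain' → -139
sample_id=303: turbidity >= 65 or site <> 'rain' → -118
sample_id=304: turbidity >= 157 or conc_ppm > 290 → 2670
sample_id=305: turbidity >= 157 or conc_ppm > 290 → 1899
sample_id=306: turbidity >= 157 or conc_ppm > 290 → 1992
sample_id=307: turbidity >= 157 or conc_ppm > 290 → 1083
sample_id=308: turbidity >= 157 or conc_ppm > 290 → 1455
sample_id=309: turbidity >= 157 or conc_ppm > 290 → 1626
sample_id=310: turbidity >= 157 or conc_ppm > 290 → 1842

1722, -202, -139, -118, 2670, 1899, 1992, 1083, 1455, 1626, 1842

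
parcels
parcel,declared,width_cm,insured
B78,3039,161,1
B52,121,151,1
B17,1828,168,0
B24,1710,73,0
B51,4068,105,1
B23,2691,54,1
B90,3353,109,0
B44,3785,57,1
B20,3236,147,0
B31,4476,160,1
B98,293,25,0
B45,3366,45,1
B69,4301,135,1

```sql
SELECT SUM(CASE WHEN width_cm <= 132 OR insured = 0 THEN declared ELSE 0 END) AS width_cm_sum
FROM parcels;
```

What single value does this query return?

24330

parcel=B78: ✗
parcel=B52: ✗
parcel=B17: ✓ → 1828
parcel=B24: ✓ → 1710
parcel=B51: ✓ → 4068
parcel=B23: ✓ → 2691
parcel=B90: ✓ → 3353
parcel=B44: ✓ → 3785
parcel=B20: ✓ → 3236
parcel=B31: ✗
parcel=B98: ✓ → 293
parcel=B45: ✓ → 3366
parcel=B69: ✗
width_cm_sum = 1828 + 1710 + 4068 + 2691 + 3353 + 3785 + 3236 + 293 + 3366 = 24330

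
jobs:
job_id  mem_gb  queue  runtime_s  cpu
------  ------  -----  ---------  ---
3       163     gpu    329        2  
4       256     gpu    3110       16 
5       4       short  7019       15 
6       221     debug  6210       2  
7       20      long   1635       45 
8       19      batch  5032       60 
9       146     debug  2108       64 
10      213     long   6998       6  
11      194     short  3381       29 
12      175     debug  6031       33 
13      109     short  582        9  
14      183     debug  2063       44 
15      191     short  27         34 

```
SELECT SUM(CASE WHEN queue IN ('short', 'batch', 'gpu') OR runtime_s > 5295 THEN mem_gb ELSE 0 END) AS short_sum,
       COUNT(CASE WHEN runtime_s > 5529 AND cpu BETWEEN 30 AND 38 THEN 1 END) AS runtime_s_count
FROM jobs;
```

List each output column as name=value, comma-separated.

short_sum=1545, runtime_s_count=1

[short_sum: queue IN ('short', 'batch', 'gpu') OR runtime_s > 5295]
job_id=3: ✓ → 163
job_id=4: ✓ → 256
job_id=5: ✓ → 4
job_id=6: ✓ → 221
job_id=7: ✗
job_id=8: ✓ → 19
job_id=9: ✗
job_id=10: ✓ → 213
job_id=11: ✓ → 194
job_id=12: ✓ → 175
job_id=13: ✓ → 109
job_id=14: ✗
job_id=15: ✓ → 191
short_sum = 163 + 256 + 4 + 221 + 19 + 213 + 194 + 175 + 109 + 191 = 1545
—
[runtime_s_count: runtime_s > 5529 AND cpu BETWEEN 30 AND 38]
job_id=3: ✗
job_id=4: ✗
job_id=5: ✗
job_id=6: ✗
job_id=7: ✗
job_id=8: ✗
job_id=9: ✗
job_id=10: ✗
job_id=11: ✗
job_id=12: ✓ → 1
job_id=13: ✗
job_id=14: ✗
job_id=15: ✗
runtime_s_count = COUNT(1) = 1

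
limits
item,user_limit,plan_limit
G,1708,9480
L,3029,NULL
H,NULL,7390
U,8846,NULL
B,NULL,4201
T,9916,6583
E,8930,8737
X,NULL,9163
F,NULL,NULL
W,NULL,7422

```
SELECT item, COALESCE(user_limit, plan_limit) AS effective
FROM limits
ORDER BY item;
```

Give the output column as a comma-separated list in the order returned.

item=B: user_limit=NULL, plan_limit=4201 → 4201
item=E: user_limit=8930 → 8930
item=F: user_limit=NULL, plan_limit=NULL (all NULL) → NULL
item=G: user_limit=1708 → 1708
item=H: user_limit=NULL, plan_limit=7390 → 7390
item=L: user_limit=3029 → 3029
item=T: user_limit=9916 → 9916
item=U: user_limit=8846 → 8846
item=W: user_limit=NULL, plan_limit=7422 → 7422
item=X: user_limit=NULL, plan_limit=9163 → 9163

4201, 8930, NULL, 1708, 7390, 3029, 9916, 8846, 7422, 9163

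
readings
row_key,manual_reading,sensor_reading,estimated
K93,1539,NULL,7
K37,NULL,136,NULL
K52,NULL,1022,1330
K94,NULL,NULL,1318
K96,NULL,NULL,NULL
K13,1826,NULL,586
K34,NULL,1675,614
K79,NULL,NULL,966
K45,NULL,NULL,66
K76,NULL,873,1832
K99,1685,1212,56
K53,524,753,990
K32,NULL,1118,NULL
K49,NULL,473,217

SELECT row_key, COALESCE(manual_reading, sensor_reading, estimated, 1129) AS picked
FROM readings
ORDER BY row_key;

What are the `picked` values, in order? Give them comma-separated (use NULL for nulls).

row_key=K13: manual_reading=1826 → 1826
row_key=K32: manual_reading=NULL, sensor_reading=1118 → 1118
row_key=K34: manual_reading=NULL, sensor_reading=1675 → 1675
row_key=K37: manual_reading=NULL, sensor_reading=136 → 136
row_key=K45: manual_reading=NULL, sensor_reading=NULL, estimated=66 → 66
row_key=K49: manual_reading=NULL, sensor_reading=473 → 473
row_key=K52: manual_reading=NULL, sensor_reading=1022 → 1022
row_key=K53: manual_reading=524 → 524
row_key=K76: manual_reading=NULL, sensor_reading=873 → 873
row_key=K79: manual_reading=NULL, sensor_reading=NULL, estimated=966 → 966
row_key=K93: manual_reading=1539 → 1539
row_key=K94: manual_reading=NULL, sensor_reading=NULL, estimated=1318 → 1318
row_key=K96: manual_reading=NULL, sensor_reading=NULL, estimated=NULL, → literal 1129 → 1129
row_key=K99: manual_reading=1685 → 1685

1826, 1118, 1675, 136, 66, 473, 1022, 524, 873, 966, 1539, 1318, 1129, 1685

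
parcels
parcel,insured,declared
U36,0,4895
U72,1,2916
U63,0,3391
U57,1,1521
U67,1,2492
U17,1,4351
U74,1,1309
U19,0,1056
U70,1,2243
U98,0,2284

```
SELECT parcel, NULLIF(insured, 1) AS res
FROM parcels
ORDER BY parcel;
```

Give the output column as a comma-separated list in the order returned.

parcel=U17: insured=1 vs 1: equal → NULL
parcel=U19: insured=0 vs 1: differ → 0
parcel=U36: insured=0 vs 1: differ → 0
parcel=U57: insured=1 vs 1: equal → NULL
parcel=U63: insured=0 vs 1: differ → 0
parcel=U67: insured=1 vs 1: equal → NULL
parcel=U70: insured=1 vs 1: equal → NULL
parcel=U72: insured=1 vs 1: equal → NULL
parcel=U74: insured=1 vs 1: equal → NULL
parcel=U98: insured=0 vs 1: differ → 0

NULL, 0, 0, NULL, 0, NULL, NULL, NULL, NULL, 0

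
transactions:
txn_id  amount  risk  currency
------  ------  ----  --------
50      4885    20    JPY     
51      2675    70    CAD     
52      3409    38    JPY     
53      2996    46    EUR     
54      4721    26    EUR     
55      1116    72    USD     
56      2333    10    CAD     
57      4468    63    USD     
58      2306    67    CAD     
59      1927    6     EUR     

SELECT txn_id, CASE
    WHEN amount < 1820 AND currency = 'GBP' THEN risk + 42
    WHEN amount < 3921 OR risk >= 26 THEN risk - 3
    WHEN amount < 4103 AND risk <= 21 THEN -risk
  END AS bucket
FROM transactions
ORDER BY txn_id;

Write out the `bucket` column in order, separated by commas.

txn_id=50: (no match → NULL) → NULL
txn_id=51: amount < 3921 OR risk >= 26 → 67
txn_id=52: amount < 3921 OR risk >= 26 → 35
txn_id=53: amount < 3921 OR risk >= 26 → 43
txn_id=54: amount < 3921 OR risk >= 26 → 23
txn_id=55: amount < 3921 OR risk >= 26 → 69
txn_id=56: amount < 3921 OR risk >= 26 → 7
txn_id=57: amount < 3921 OR risk >= 26 → 60
txn_id=58: amount < 3921 OR risk >= 26 → 64
txn_id=59: amount < 3921 OR risk >= 26 → 3

NULL, 67, 35, 43, 23, 69, 7, 60, 64, 3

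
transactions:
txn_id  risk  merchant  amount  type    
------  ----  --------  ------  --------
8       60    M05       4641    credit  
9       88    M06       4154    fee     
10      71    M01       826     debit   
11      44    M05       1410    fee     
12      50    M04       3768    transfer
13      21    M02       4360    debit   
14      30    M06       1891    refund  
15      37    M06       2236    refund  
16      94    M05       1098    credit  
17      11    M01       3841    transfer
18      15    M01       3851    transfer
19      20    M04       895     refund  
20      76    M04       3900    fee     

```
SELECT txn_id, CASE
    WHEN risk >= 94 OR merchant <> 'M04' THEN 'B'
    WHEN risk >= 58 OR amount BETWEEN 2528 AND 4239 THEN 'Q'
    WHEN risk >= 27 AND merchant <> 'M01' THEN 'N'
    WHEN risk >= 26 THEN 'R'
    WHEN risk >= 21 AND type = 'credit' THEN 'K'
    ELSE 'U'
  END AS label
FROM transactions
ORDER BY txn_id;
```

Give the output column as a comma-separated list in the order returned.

B, B, B, B, Q, B, B, B, B, B, B, U, Q

txn_id=8: risk >= 94 OR merchant <> 'M04' → B
txn_id=9: risk >= 94 OR merchant <> 'M04' → B
txn_id=10: risk >= 94 OR merchant <> 'M04' → B
txn_id=11: risk >= 94 OR merchant <> 'M04' → B
txn_id=12: risk >= 58 OR amount BETWEEN 2528 AND 4239 → Q
txn_id=13: risk >= 94 OR merchant <> 'M04' → B
txn_id=14: risk >= 94 OR merchant <> 'M04' → B
txn_id=15: risk >= 94 OR merchant <> 'M04' → B
txn_id=16: risk >= 94 OR merchant <> 'M04' → B
txn_id=17: risk >= 94 OR merchant <> 'M04' → B
txn_id=18: risk >= 94 OR merchant <> 'M04' → B
txn_id=19: ELSE → U
txn_id=20: risk >= 58 OR amount BETWEEN 2528 AND 4239 → Q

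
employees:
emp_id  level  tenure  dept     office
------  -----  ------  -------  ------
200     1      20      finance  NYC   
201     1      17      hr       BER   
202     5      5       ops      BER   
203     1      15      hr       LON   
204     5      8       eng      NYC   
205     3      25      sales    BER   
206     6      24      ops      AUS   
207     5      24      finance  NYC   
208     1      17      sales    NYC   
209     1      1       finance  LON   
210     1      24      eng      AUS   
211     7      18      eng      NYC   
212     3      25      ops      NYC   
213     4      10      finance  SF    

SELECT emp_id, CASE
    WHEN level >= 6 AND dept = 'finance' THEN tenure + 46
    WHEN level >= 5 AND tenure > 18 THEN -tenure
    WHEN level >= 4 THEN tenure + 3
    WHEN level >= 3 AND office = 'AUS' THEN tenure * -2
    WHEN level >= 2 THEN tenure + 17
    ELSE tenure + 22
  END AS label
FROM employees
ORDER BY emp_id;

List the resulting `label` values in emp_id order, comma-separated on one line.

emp_id=200: ELSE → 42
emp_id=201: ELSE → 39
emp_id=202: level >= 4 → 8
emp_id=203: ELSE → 37
emp_id=204: level >= 4 → 11
emp_id=205: level >= 2 → 42
emp_id=206: level >= 5 AND tenure > 18 → -24
emp_id=207: level >= 5 AND tenure > 18 → -24
emp_id=208: ELSE → 39
emp_id=209: ELSE → 23
emp_id=210: ELSE → 46
emp_id=211: level >= 4 → 21
emp_id=212: level >= 2 → 42
emp_id=213: level >= 4 → 13

42, 39, 8, 37, 11, 42, -24, -24, 39, 23, 46, 21, 42, 13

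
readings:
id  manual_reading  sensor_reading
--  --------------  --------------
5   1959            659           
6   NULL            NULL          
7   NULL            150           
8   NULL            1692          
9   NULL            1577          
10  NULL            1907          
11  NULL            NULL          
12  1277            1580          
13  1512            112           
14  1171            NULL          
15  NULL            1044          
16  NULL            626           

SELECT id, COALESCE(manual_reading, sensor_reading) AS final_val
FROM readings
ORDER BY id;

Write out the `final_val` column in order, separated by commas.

1959, NULL, 150, 1692, 1577, 1907, NULL, 1277, 1512, 1171, 1044, 626

id=5: manual_reading=1959 → 1959
id=6: manual_reading=NULL, sensor_reading=NULL (all NULL) → NULL
id=7: manual_reading=NULL, sensor_reading=150 → 150
id=8: manual_reading=NULL, sensor_reading=1692 → 1692
id=9: manual_reading=NULL, sensor_reading=1577 → 1577
id=10: manual_reading=NULL, sensor_reading=1907 → 1907
id=11: manual_reading=NULL, sensor_reading=NULL (all NULL) → NULL
id=12: manual_reading=1277 → 1277
id=13: manual_reading=1512 → 1512
id=14: manual_reading=1171 → 1171
id=15: manual_reading=NULL, sensor_reading=1044 → 1044
id=16: manual_reading=NULL, sensor_reading=626 → 626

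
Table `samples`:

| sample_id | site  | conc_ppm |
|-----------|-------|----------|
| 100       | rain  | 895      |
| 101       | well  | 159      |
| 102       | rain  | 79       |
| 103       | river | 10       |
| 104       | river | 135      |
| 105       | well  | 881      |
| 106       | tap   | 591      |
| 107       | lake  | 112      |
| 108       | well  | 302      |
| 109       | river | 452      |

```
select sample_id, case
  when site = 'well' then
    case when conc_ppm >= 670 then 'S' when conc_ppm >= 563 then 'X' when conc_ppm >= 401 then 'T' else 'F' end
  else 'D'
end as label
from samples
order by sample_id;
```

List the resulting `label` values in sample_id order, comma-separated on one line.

sample_id=100: site='rain' → outer ELSE → D
sample_id=101: site='well' → inner[ELSE] → F
sample_id=102: site='rain' → outer ELSE → D
sample_id=103: site='river' → outer ELSE → D
sample_id=104: site='river' → outer ELSE → D
sample_id=105: site='well' → inner[conc_ppm >= 670] → S
sample_id=106: site='tap' → outer ELSE → D
sample_id=107: site='lake' → outer ELSE → D
sample_id=108: site='well' → inner[ELSE] → F
sample_id=109: site='river' → outer ELSE → D

D, F, D, D, D, S, D, D, F, D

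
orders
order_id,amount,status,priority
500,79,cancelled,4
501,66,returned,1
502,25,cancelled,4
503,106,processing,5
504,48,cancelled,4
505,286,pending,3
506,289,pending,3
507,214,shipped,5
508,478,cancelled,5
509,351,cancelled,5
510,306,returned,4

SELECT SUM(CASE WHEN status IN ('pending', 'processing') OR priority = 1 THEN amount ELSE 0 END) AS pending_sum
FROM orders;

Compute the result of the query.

order_id=500: ✗
order_id=501: ✓ → 66
order_id=502: ✗
order_id=503: ✓ → 106
order_id=504: ✗
order_id=505: ✓ → 286
order_id=506: ✓ → 289
order_id=507: ✗
order_id=508: ✗
order_id=509: ✗
order_id=510: ✗
pending_sum = 66 + 106 + 286 + 289 = 747

747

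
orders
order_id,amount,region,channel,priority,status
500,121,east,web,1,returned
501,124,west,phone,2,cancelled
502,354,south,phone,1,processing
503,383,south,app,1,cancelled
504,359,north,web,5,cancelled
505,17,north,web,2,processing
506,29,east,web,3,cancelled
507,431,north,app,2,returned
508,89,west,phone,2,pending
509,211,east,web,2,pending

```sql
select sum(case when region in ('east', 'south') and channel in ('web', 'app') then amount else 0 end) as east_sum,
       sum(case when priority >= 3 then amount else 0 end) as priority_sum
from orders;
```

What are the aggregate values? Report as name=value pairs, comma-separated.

[east_sum: region in ('east', 'south') and channel in ('web', 'app')]
order_id=500: ✓ → 121
order_id=501: ✗
order_id=502: ✗
order_id=503: ✓ → 383
order_id=504: ✗
order_id=505: ✗
order_id=506: ✓ → 29
order_id=507: ✗
order_id=508: ✗
order_id=509: ✓ → 211
east_sum = 121 + 383 + 29 + 211 = 744
—
[priority_sum: priority >= 3]
order_id=500: ✗
order_id=501: ✗
order_id=502: ✗
order_id=503: ✗
order_id=504: ✓ → 359
order_id=505: ✗
order_id=506: ✓ → 29
order_id=507: ✗
order_id=508: ✗
order_id=509: ✗
priority_sum = 359 + 29 = 388

east_sum=744, priority_sum=388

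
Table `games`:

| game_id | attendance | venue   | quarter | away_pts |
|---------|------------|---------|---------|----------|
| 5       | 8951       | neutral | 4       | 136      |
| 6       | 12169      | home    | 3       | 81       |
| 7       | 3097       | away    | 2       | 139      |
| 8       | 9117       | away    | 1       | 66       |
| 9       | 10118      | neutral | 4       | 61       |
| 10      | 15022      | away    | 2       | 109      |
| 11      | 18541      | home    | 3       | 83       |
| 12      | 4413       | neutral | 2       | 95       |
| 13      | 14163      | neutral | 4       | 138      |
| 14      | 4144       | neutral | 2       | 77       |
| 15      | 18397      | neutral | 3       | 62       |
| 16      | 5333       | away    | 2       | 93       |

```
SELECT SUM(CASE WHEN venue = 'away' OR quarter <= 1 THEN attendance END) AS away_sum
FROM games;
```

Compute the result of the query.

32569

game_id=5: ✗
game_id=6: ✗
game_id=7: ✓ → 3097
game_id=8: ✓ → 9117
game_id=9: ✗
game_id=10: ✓ → 15022
game_id=11: ✗
game_id=12: ✗
game_id=13: ✗
game_id=14: ✗
game_id=15: ✗
game_id=16: ✓ → 5333
away_sum = 3097 + 9117 + 15022 + 5333 = 32569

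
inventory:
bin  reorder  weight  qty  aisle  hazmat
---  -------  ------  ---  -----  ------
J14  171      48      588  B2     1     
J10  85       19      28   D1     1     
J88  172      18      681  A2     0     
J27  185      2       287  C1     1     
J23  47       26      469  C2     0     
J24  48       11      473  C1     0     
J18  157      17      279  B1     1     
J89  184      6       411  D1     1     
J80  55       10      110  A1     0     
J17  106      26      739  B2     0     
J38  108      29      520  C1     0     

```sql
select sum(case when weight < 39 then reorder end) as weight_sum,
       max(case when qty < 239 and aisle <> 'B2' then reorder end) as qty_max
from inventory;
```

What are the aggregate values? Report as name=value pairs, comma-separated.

weight_sum=1147, qty_max=85

[weight_sum: weight < 39]
bin=J14: ✗
bin=J10: ✓ → 85
bin=J88: ✓ → 172
bin=J27: ✓ → 185
bin=J23: ✓ → 47
bin=J24: ✓ → 48
bin=J18: ✓ → 157
bin=J89: ✓ → 184
bin=J80: ✓ → 55
bin=J17: ✓ → 106
bin=J38: ✓ → 108
weight_sum = 85 + 172 + 185 + 47 + 48 + 157 + 184 + 55 + 106 + 108 = 1147
—
[qty_max: qty < 239 and aisle <> 'B2']
bin=J14: ✗
bin=J10: ✓ → 85
bin=J88: ✗
bin=J27: ✗
bin=J23: ✗
bin=J24: ✗
bin=J18: ✗
bin=J89: ✗
bin=J80: ✓ → 55
bin=J17: ✗
bin=J38: ✗
qty_max = MAX(85, 55) = 85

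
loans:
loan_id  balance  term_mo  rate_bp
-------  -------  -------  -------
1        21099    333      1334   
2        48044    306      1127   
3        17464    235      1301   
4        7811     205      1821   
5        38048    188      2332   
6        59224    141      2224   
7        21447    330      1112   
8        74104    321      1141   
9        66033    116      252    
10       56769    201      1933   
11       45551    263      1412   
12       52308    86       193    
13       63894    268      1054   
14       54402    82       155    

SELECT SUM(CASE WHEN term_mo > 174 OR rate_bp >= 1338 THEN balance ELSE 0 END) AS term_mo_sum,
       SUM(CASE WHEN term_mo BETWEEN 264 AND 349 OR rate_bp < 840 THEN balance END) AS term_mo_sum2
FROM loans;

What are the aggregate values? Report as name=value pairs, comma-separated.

[term_mo_sum: term_mo > 174 OR rate_bp >= 1338]
loan_id=1: ✓ → 21099
loan_id=2: ✓ → 48044
loan_id=3: ✓ → 17464
loan_id=4: ✓ → 7811
loan_id=5: ✓ → 38048
loan_id=6: ✓ → 59224
loan_id=7: ✓ → 21447
loan_id=8: ✓ → 74104
loan_id=9: ✗
loan_id=10: ✓ → 56769
loan_id=11: ✓ → 45551
loan_id=12: ✗
loan_id=13: ✓ → 63894
loan_id=14: ✗
term_mo_sum = 21099 + 48044 + 17464 + 7811 + 38048 + 59224 + 21447 + 74104 + 56769 + 45551 + 63894 = 453455
—
[term_mo_sum2: term_mo BETWEEN 264 AND 349 OR rate_bp < 840]
loan_id=1: ✓ → 21099
loan_id=2: ✓ → 48044
loan_id=3: ✗
loan_id=4: ✗
loan_id=5: ✗
loan_id=6: ✗
loan_id=7: ✓ → 21447
loan_id=8: ✓ → 74104
loan_id=9: ✓ → 66033
loan_id=10: ✗
loan_id=11: ✗
loan_id=12: ✓ → 52308
loan_id=13: ✓ → 63894
loan_id=14: ✓ → 54402
term_mo_sum2 = 21099 + 48044 + 21447 + 74104 + 66033 + 52308 + 63894 + 54402 = 401331

term_mo_sum=453455, term_mo_sum2=401331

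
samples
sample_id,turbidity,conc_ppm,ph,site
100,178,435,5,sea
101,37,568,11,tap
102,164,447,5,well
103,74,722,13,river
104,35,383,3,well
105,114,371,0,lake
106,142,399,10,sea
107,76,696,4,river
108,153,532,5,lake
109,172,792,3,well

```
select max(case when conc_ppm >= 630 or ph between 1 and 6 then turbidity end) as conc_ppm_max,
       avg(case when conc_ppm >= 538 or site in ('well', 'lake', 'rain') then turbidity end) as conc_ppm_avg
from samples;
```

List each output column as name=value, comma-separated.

[conc_ppm_max: conc_ppm >= 630 or ph between 1 and 6]
sample_id=100: ✓ → 178
sample_id=101: ✗
sample_id=102: ✓ → 164
sample_id=103: ✓ → 74
sample_id=104: ✓ → 35
sample_id=105: ✗
sample_id=106: ✗
sample_id=107: ✓ → 76
sample_id=108: ✓ → 153
sample_id=109: ✓ → 172
conc_ppm_max = MAX(178, 164, 74, 35, 76, 153, 172) = 178
—
[conc_ppm_avg: conc_ppm >= 538 or site in ('well', 'lake', 'rain')]
sample_id=100: ✗
sample_id=101: ✓ → 37
sample_id=102: ✓ → 164
sample_id=103: ✓ → 74
sample_id=104: ✓ → 35
sample_id=105: ✓ → 114
sample_id=106: ✗
sample_id=107: ✓ → 76
sample_id=108: ✓ → 153
sample_id=109: ✓ → 172
conc_ppm_avg = (37 + 164 + 74 + 35 + 114 + 76 + 153 + 172) / 8 = 103.125

conc_ppm_max=178, conc_ppm_avg=103.125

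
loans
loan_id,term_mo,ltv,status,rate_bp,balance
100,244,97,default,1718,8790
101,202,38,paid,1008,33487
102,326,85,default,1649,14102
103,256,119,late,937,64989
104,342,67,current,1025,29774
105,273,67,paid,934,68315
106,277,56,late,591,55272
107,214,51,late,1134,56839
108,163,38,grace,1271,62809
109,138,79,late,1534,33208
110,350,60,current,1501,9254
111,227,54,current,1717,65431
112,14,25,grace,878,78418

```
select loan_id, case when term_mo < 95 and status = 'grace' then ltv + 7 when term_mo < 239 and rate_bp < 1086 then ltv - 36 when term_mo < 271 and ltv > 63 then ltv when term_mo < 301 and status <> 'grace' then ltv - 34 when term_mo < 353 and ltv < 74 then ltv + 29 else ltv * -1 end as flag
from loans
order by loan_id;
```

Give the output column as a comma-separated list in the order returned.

97, 2, -85, 119, 96, 33, 22, 17, 67, 79, 89, 20, 32

loan_id=100: term_mo < 271 and ltv > 63 → 97
loan_id=101: term_mo < 239 and rate_bp < 1086 → 2
loan_id=102: ELSE → -85
loan_id=103: term_mo < 271 and ltv > 63 → 119
loan_id=104: term_mo < 353 and ltv < 74 → 96
loan_id=105: term_mo < 301 and status <> 'grace' → 33
loan_id=106: term_mo < 301 and status <> 'grace' → 22
loan_id=107: term_mo < 301 and status <> 'grace' → 17
loan_id=108: term_mo < 353 and ltv < 74 → 67
loan_id=109: term_mo < 271 and ltv > 63 → 79
loan_id=110: term_mo < 353 and ltv < 74 → 89
loan_id=111: term_mo < 301 and status <> 'grace' → 20
loan_id=112: term_mo < 95 and status = 'grace' → 32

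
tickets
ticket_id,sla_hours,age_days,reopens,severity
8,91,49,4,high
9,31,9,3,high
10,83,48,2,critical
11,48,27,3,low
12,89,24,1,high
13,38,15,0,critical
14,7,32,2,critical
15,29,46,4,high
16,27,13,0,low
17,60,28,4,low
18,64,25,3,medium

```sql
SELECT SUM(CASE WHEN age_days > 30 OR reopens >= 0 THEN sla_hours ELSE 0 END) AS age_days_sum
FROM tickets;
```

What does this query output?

567

ticket_id=8: ✓ → 91
ticket_id=9: ✓ → 31
ticket_id=10: ✓ → 83
ticket_id=11: ✓ → 48
ticket_id=12: ✓ → 89
ticket_id=13: ✓ → 38
ticket_id=14: ✓ → 7
ticket_id=15: ✓ → 29
ticket_id=16: ✓ → 27
ticket_id=17: ✓ → 60
ticket_id=18: ✓ → 64
age_days_sum = 91 + 31 + 83 + 48 + 89 + 38 + 7 + 29 + 27 + 60 + 64 = 567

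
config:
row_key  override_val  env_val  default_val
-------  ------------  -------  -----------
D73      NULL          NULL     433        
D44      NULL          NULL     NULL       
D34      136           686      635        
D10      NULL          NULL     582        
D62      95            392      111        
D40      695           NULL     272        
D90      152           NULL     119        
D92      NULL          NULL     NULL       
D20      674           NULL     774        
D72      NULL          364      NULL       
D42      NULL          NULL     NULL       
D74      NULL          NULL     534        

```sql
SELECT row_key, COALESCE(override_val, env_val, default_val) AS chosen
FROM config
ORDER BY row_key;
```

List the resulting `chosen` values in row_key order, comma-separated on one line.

row_key=D10: override_val=NULL, env_val=NULL, default_val=582 → 582
row_key=D20: override_val=674 → 674
row_key=D34: override_val=136 → 136
row_key=D40: override_val=695 → 695
row_key=D42: override_val=NULL, env_val=NULL, default_val=NULL (all NULL) → NULL
row_key=D44: override_val=NULL, env_val=NULL, default_val=NULL (all NULL) → NULL
row_key=D62: override_val=95 → 95
row_key=D72: override_val=NULL, env_val=364 → 364
row_key=D73: override_val=NULL, env_val=NULL, default_val=433 → 433
row_key=D74: override_val=NULL, env_val=NULL, default_val=534 → 534
row_key=D90: override_val=152 → 152
row_key=D92: override_val=NULL, env_val=NULL, default_val=NULL (all NULL) → NULL

582, 674, 136, 695, NULL, NULL, 95, 364, 433, 534, 152, NULL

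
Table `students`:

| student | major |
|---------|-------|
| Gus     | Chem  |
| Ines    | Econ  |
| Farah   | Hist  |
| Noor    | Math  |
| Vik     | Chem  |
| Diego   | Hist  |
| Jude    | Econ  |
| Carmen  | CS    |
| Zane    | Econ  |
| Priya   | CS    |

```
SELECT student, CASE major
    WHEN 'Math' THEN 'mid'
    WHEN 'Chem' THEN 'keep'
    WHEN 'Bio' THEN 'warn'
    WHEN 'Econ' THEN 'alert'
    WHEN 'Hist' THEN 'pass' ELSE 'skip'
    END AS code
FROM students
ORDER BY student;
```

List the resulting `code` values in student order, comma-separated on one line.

student=Carmen: ELSE → skip
student=Diego: major='Hist' → pass
student=Farah: major='Hist' → pass
student=Gus: major='Chem' → keep
student=Ines: major='Econ' → alert
student=Jude: major='Econ' → alert
student=Noor: major='Math' → mid
student=Priya: ELSE → skip
student=Vik: major='Chem' → keep
student=Zane: major='Econ' → alert

skip, pass, pass, keep, alert, alert, mid, skip, keep, alert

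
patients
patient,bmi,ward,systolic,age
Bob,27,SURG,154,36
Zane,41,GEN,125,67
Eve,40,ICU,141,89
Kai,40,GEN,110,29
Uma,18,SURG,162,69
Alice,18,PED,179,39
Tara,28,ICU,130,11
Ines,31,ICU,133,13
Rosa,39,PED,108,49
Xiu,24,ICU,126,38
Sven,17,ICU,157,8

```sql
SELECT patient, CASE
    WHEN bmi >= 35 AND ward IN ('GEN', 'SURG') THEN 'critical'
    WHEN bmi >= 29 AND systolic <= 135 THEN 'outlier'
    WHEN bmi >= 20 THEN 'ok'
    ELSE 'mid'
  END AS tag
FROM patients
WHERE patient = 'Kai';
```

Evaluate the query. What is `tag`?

critical

patient = Kai: bmi=40, ward=GEN, systolic=110, age=29.
bmi >= 35 AND ward IN ('GEN', 'SURG') → true → critical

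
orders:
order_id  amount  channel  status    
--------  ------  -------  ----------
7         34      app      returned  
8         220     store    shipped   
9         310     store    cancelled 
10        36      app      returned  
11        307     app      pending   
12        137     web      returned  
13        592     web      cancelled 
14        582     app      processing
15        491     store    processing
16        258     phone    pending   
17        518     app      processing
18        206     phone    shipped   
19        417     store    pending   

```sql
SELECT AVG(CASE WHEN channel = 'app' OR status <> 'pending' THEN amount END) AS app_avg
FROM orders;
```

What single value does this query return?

312.0909090909

order_id=7: ✓ → 34
order_id=8: ✓ → 220
order_id=9: ✓ → 310
order_id=10: ✓ → 36
order_id=11: ✓ → 307
order_id=12: ✓ → 137
order_id=13: ✓ → 592
order_id=14: ✓ → 582
order_id=15: ✓ → 491
order_id=16: ✗
order_id=17: ✓ → 518
order_id=18: ✓ → 206
order_id=19: ✗
app_avg = (34 + 220 + 310 + 36 + 307 + 137 + 592 + 582 + 491 + 518 + 206) / 11 = 312.0909090909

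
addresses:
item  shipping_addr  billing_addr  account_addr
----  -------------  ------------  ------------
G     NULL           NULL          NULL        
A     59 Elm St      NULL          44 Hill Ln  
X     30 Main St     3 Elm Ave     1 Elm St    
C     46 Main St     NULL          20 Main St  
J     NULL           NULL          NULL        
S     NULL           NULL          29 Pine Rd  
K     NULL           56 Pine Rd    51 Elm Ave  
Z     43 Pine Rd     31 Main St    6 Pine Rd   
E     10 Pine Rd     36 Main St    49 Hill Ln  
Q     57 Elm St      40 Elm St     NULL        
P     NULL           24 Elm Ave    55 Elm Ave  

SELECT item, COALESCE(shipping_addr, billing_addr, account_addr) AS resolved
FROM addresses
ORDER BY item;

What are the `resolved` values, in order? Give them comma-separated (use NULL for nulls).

item=A: shipping_addr=59 Elm St → 59 Elm St
item=C: shipping_addr=46 Main St → 46 Main St
item=E: shipping_addr=10 Pine Rd → 10 Pine Rd
item=G: shipping_addr=NULL, billing_addr=NULL, account_addr=NULL (all NULL) → NULL
item=J: shipping_addr=NULL, billing_addr=NULL, account_addr=NULL (all NULL) → NULL
item=K: shipping_addr=NULL, billing_addr=56 Pine Rd → 56 Pine Rd
item=P: shipping_addr=NULL, billing_addr=24 Elm Ave → 24 Elm Ave
item=Q: shipping_addr=57 Elm St → 57 Elm St
item=S: shipping_addr=NULL, billing_addr=NULL, account_addr=29 Pine Rd → 29 Pine Rd
item=X: shipping_addr=30 Main St → 30 Main St
item=Z: shipping_addr=43 Pine Rd → 43 Pine Rd

59 Elm St, 46 Main St, 10 Pine Rd, NULL, NULL, 56 Pine Rd, 24 Elm Ave, 57 Elm St, 29 Pine Rd, 30 Main St, 43 Pine Rd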